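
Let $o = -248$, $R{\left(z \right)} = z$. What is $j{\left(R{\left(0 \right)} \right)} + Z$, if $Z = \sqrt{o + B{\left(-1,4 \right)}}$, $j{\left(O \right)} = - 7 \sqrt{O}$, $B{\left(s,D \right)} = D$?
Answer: $2 i \sqrt{61} \approx 15.62 i$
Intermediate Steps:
$Z = 2 i \sqrt{61}$ ($Z = \sqrt{-248 + 4} = \sqrt{-244} = 2 i \sqrt{61} \approx 15.62 i$)
$j{\left(R{\left(0 \right)} \right)} + Z = - 7 \sqrt{0} + 2 i \sqrt{61} = \left(-7\right) 0 + 2 i \sqrt{61} = 0 + 2 i \sqrt{61} = 2 i \sqrt{61}$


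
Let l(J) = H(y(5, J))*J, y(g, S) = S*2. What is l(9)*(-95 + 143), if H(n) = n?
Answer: 7776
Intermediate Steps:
y(g, S) = 2*S
l(J) = 2*J² (l(J) = (2*J)*J = 2*J²)
l(9)*(-95 + 143) = (2*9²)*(-95 + 143) = (2*81)*48 = 162*48 = 7776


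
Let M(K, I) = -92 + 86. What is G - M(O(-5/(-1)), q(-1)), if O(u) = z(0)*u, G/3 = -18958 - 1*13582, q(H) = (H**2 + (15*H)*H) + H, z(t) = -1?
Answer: -97614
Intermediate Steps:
q(H) = H + 16*H**2 (q(H) = (H**2 + 15*H**2) + H = 16*H**2 + H = H + 16*H**2)
G = -97620 (G = 3*(-18958 - 1*13582) = 3*(-18958 - 13582) = 3*(-32540) = -97620)
O(u) = -u
M(K, I) = -6
G - M(O(-5/(-1)), q(-1)) = -97620 - 1*(-6) = -97620 + 6 = -97614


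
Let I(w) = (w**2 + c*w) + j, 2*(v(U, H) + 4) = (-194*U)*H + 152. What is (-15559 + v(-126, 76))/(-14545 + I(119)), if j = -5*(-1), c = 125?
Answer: 913385/14496 ≈ 63.009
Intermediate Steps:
j = 5
v(U, H) = 72 - 97*H*U (v(U, H) = -4 + ((-194*U)*H + 152)/2 = -4 + (-194*H*U + 152)/2 = -4 + (152 - 194*H*U)/2 = -4 + (76 - 97*H*U) = 72 - 97*H*U)
I(w) = 5 + w**2 + 125*w (I(w) = (w**2 + 125*w) + 5 = 5 + w**2 + 125*w)
(-15559 + v(-126, 76))/(-14545 + I(119)) = (-15559 + (72 - 97*76*(-126)))/(-14545 + (5 + 119**2 + 125*119)) = (-15559 + (72 + 928872))/(-14545 + (5 + 14161 + 14875)) = (-15559 + 928944)/(-14545 + 29041) = 913385/14496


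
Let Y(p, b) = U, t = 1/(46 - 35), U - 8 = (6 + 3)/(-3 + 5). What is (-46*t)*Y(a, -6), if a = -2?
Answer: -575/11 ≈ -52.273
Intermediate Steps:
U = 25/2 (U = 8 + (6 + 3)/(-3 + 5) = 8 + 9/2 = 25/2 ≈ 12.500)
t = 1/11 ≈ 0.090909
Y(p, b) = 25/2
(-46*t)*Y(a, -6) = -46*1/11*(25/2) = -46/11*25/2 = -575/11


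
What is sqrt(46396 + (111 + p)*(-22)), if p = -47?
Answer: 2*sqrt(11247) ≈ 212.10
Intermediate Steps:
sqrt(46396 + (111 + p)*(-22)) = sqrt(46396 + (111 - 47)*(-22)) = sqrt(46396 + 64*(-22)) = sqrt(46396 - 1408) = sqrt(44988) = 2*sqrt(11247)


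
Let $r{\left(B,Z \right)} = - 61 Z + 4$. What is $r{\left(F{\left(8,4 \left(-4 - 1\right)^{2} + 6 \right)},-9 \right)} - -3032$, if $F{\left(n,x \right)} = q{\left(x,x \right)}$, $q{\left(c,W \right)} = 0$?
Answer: $3585$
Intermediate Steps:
$F{\left(n,x \right)} = 0$
$r{\left(B,Z \right)} = 4 - 61 Z$
$r{\left(F{\left(8,4 \left(-4 - 1\right)^{2} + 6 \right)},-9 \right)} - -3032 = \left(4 - -549\right) - -3032 = \left(4 + 549\right) + 3032 = 553 + 3032 = 3585$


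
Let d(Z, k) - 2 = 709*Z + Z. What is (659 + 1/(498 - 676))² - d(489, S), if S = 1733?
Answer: 2759093273/31684 ≈ 87082.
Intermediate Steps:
d(Z, k) = 2 + 710*Z (d(Z, k) = 2 + (709*Z + Z) = 2 + 710*Z)
(659 + 1/(498 - 676))² - d(489, S) = (659 + 1/(498 - 676))² - (2 + 710*489) = (659 + 1/(-178))² - (2 + 347190) = (659 - 1/178)² - 1*347192 = (117301/178)² - 347192 = 13759524601/31684 - 347192 = 2759093273/31684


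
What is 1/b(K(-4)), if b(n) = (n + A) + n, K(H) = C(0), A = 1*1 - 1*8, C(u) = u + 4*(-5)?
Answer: -1/47 ≈ -0.021277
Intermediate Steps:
C(u) = -20 + u (C(u) = u - 20 = -20 + u)
A = -7 (A = 1 - 8 = -7)
K(H) = -20 (K(H) = -20 + 0 = -20)
b(n) = -7 + 2*n (b(n) = (n - 7) + n = (-7 + n) + n = -7 + 2*n)
1/b(K(-4)) = 1/(-7 + 2*(-20)) = 1/(-7 - 40) = 1/(-47) = -1/47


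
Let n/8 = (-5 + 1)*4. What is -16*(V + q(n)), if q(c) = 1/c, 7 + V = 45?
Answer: -4863/8 ≈ -607.88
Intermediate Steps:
V = 38 (V = -7 + 45 = 38)
n = -128 (n = 8*((-5 + 1)*4) = 8*(-4*4) = 8*(-16) = -128)
q(c) = 1/c
-16*(V + q(n)) = -16*(38 + 1/(-128)) = -16*(38 - 1/128) = -16*4863/128 = -4863/8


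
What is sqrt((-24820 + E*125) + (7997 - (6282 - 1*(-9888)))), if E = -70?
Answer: 13*I*sqrt(247) ≈ 204.31*I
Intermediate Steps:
sqrt((-24820 + E*125) + (7997 - (6282 - 1*(-9888)))) = sqrt((-24820 - 70*125) + (7997 - (6282 - 1*(-9888)))) = sqrt((-24820 - 8750) + (7997 - (6282 + 9888))) = sqrt(-33570 + (7997 - 1*16170)) = sqrt(-33570 + (7997 - 16170)) = sqrt(-33570 - 8173) = sqrt(-41743) = 13*I*sqrt(247)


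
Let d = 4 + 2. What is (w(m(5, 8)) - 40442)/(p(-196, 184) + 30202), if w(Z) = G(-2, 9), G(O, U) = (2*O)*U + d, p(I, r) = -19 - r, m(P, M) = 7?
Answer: -40472/29999 ≈ -1.3491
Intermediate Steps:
d = 6
G(O, U) = 6 + 2*O*U (G(O, U) = (2*O)*U + 6 = 2*O*U + 6 = 6 + 2*O*U)
w(Z) = -30 (w(Z) = 6 + 2*(-2)*9 = 6 - 36 = -30)
(w(m(5, 8)) - 40442)/(p(-196, 184) + 30202) = (-30 - 40442)/((-19 - 1*184) + 30202) = -40472/((-19 - 184) + 30202) = -40472/(-203 + 30202) = -40472/29999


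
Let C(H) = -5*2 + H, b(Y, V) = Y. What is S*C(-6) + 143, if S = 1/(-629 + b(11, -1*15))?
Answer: 44195/309 ≈ 143.03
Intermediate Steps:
C(H) = -10 + H
S = -1/618 (S = 1/(-629 + 11) = 1/(-618) = -1/618 ≈ -0.0016181)
S*C(-6) + 143 = -(-10 - 6)/618 + 143 = -1/618*(-16) + 143 = 8/309 + 143 = 44195/309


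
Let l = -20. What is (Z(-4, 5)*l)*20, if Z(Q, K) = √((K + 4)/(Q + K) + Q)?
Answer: -400*√5 ≈ -894.43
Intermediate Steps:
Z(Q, K) = √(Q + (4 + K)/(K + Q)) (Z(Q, K) = √((4 + K)/(K + Q) + Q) = √(Q + (4 + K)/(K + Q)))
(Z(-4, 5)*l)*20 = (√((4 + 5 - 4*(5 - 4))/(5 - 4))*(-20))*20 = (√((4 + 5 - 4*1)/1)*(-20))*20 = (√(1*(4 + 5 - 4))*(-20))*20 = (√(1*5)*(-20))*20 = (√5*(-20))*20 = -20*√5*20 = -400*√5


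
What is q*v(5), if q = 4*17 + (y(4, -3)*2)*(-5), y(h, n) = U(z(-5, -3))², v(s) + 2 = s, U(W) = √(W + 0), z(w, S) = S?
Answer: 294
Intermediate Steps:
U(W) = √W
v(s) = -2 + s
y(h, n) = -3 (y(h, n) = (√(-3))² = (I*√3)² = -3)
q = 98 (q = 4*17 - 3*2*(-5) = 68 - 6*(-5) = 68 + 30 = 98)
q*v(5) = 98*(-2 + 5) = 98*3 = 294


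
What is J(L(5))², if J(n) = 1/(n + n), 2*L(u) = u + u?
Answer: 1/100 ≈ 0.010000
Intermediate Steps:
L(u) = u (L(u) = (u + u)/2 = (2*u)/2 = u)
J(n) = 1/(2*n)
J(L(5))² = ((½)/5)² = ((½)*(⅕))² = (⅒)² = 1/100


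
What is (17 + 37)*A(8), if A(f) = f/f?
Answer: 54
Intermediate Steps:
A(f) = 1
(17 + 37)*A(8) = (17 + 37)*1 = 54*1 = 54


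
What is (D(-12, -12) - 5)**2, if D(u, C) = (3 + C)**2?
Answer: 5776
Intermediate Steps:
(D(-12, -12) - 5)**2 = ((3 - 12)**2 - 5)**2 = ((-9)**2 - 5)**2 = (81 - 5)**2 = 76**2 = 5776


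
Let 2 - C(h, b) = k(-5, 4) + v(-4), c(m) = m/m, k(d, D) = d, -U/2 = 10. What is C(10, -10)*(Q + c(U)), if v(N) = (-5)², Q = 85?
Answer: -1548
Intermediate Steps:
U = -20 (U = -2*10 = -20)
c(m) = 1
v(N) = 25
C(h, b) = -18 (C(h, b) = 2 - (-5 + 25) = 2 - 1*20 = 2 - 20 = -18)
C(10, -10)*(Q + c(U)) = -18*(85 + 1) = -18*86 = -1548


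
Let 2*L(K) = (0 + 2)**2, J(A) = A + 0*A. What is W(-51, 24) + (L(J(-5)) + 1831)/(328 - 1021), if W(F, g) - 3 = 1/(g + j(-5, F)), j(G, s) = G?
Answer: 1789/4389 ≈ 0.40761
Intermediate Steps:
J(A) = A (J(A) = A + 0 = A)
W(F, g) = 3 + 1/(-5 + g) (W(F, g) = 3 + 1/(g - 5) = 3 + 1/(-5 + g))
L(K) = 2 (L(K) = (0 + 2)**2/2 = (1/2)*2**2 = (1/2)*4 = 2)
W(-51, 24) + (L(J(-5)) + 1831)/(328 - 1021) = (-14 + 3*24)/(-5 + 24) + (2 + 1831)/(328 - 1021) = (-14 + 72)/19 + 1833/(-693) = (1/19)*58 + 1833*(-1/693) = 58/19 - 611/231 = 1789/4389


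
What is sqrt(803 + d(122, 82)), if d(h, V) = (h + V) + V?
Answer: 33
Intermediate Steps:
d(h, V) = h + 2*V (d(h, V) = (V + h) + V = h + 2*V)
sqrt(803 + d(122, 82)) = sqrt(803 + (122 + 2*82)) = sqrt(803 + (122 + 164)) = sqrt(803 + 286) = sqrt(1089) = 33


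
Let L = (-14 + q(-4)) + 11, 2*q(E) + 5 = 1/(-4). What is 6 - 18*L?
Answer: 429/4 ≈ 107.25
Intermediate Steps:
q(E) = -21/8 (q(E) = -5/2 + (1/2)/(-4) = -5/2 + (1/2)*(-1/4) = -5/2 - 1/8 = -21/8)
L = -45/8 (L = (-14 - 21/8) + 11 = -133/8 + 11 = -45/8 ≈ -5.6250)
6 - 18*L = 6 - 18*(-45/8) = 6 + 405/4 = 429/4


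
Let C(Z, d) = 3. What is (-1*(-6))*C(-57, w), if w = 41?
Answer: 18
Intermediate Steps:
(-1*(-6))*C(-57, w) = -1*(-6)*3 = 6*3 = 18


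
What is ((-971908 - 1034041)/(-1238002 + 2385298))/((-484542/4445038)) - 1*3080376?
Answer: -50365072058118805/16350385248 ≈ -3.0804e+6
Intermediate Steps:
((-971908 - 1034041)/(-1238002 + 2385298))/((-484542/4445038)) - 1*3080376 = (-2005949/1147296)/((-484542*1/4445038)) - 3080376 = (-2005949*1/1147296)/(-242271/2222519) - 3080376 = -117997/67488*(-2222519/242271) - 3080376 = 262250574443/16350385248 - 3080376 = -50365072058118805/16350385248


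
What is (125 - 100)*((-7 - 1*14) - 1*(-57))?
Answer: 900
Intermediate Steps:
(125 - 100)*((-7 - 1*14) - 1*(-57)) = 25*((-7 - 14) + 57) = 25*(-21 + 57) = 25*36 = 900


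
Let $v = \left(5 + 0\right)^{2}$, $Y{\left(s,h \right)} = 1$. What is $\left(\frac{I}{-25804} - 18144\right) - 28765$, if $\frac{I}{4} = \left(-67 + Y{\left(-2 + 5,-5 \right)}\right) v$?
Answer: $- \frac{302608309}{6451} \approx -46909.0$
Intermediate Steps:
$v = 25$ ($v = 5^{2} = 25$)
$I = -6600$ ($I = 4 \left(-67 + 1\right) 25 = 4 \left(\left(-66\right) 25\right) = 4 \left(-1650\right) = -6600$)
$\left(\frac{I}{-25804} - 18144\right) - 28765 = \left(- \frac{6600}{-25804} - 18144\right) - 28765 = \left(\left(-6600\right) \left(- \frac{1}{25804}\right) - 18144\right) - 28765 = \left(\frac{1650}{6451} - 18144\right) - 28765 = - \frac{117045294}{6451} - 28765 = - \frac{302608309}{6451}$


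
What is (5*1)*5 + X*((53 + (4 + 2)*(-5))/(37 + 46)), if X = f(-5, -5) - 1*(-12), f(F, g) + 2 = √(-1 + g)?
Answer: 2305/83 + 23*I*√6/83 ≈ 27.771 + 0.67877*I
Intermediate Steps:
f(F, g) = -2 + √(-1 + g)
X = 10 + I*√6 (X = (-2 + √(-1 - 5)) - 1*(-12) = (-2 + √(-6)) + 12 = (-2 + I*√6) + 12 = 10 + I*√6 ≈ 10.0 + 2.4495*I)
(5*1)*5 + X*((53 + (4 + 2)*(-5))/(37 + 46)) = (5*1)*5 + (10 + I*√6)*((53 + (4 + 2)*(-5))/(37 + 46)) = 5*5 + (10 + I*√6)*((53 + 6*(-5))/83) = 25 + (10 + I*√6)*((53 - 30)*(1/83)) = 25 + (10 + I*√6)*(23*(1/83)) = 25 + (10 + I*√6)*(23/83) = 25 + (230/83 + 23*I*√6/83) = 2305/83 + 23*I*√6/83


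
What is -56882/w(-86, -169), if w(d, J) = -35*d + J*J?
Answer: -56882/31571 ≈ -1.8017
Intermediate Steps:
w(d, J) = J² - 35*d (w(d, J) = -35*d + J² = J² - 35*d)
-56882/w(-86, -169) = -56882/((-169)² - 35*(-86)) = -56882/(28561 + 3010) = -56882/31571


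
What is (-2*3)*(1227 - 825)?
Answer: -2412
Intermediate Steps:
(-2*3)*(1227 - 825) = -6*402 = -2412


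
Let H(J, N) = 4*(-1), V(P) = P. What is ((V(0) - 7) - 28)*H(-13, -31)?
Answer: 140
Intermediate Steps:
H(J, N) = -4
((V(0) - 7) - 28)*H(-13, -31) = ((0 - 7) - 28)*(-4) = (-7 - 28)*(-4) = -35*(-4) = 140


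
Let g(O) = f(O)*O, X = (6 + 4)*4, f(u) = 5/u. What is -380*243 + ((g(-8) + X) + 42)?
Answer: -92253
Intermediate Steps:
X = 40 (X = 10*4 = 40)
g(O) = 5 (g(O) = (5/O)*O = 5)
-380*243 + ((g(-8) + X) + 42) = -380*243 + ((5 + 40) + 42) = -92340 + (45 + 42) = -92340 + 87 = -92253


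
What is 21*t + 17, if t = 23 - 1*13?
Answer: 227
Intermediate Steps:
t = 10 (t = 23 - 13 = 10)
21*t + 17 = 21*10 + 17 = 210 + 17 = 227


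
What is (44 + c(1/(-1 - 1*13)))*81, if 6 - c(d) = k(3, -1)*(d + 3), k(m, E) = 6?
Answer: 18387/7 ≈ 2626.7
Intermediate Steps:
c(d) = -12 - 6*d (c(d) = 6 - 6*(d + 3) = 6 - 6*(3 + d) = 6 - (18 + 6*d) = 6 + (-18 - 6*d) = -12 - 6*d)
(44 + c(1/(-1 - 1*13)))*81 = (44 + (-12 - 6/(-1 - 1*13)))*81 = (44 + (-12 - 6/(-1 - 13)))*81 = (44 + (-12 - 6/(-14)))*81 = (44 + (-12 - 6*(-1/14)))*81 = (44 + (-12 + 3/7))*81 = (44 - 81/7)*81 = (227/7)*81 = 18387/7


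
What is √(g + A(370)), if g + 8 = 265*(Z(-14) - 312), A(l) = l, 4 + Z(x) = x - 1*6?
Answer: I*√88678 ≈ 297.79*I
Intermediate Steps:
Z(x) = -10 + x (Z(x) = -4 + (x - 1*6) = -4 + (x - 6) = -4 + (-6 + x) = -10 + x)
g = -89048 (g = -8 + 265*((-10 - 14) - 312) = -8 + 265*(-24 - 312) = -8 + 265*(-336) = -8 - 89040 = -89048)
√(g + A(370)) = √(-89048 + 370) = √(-88678) = I*√88678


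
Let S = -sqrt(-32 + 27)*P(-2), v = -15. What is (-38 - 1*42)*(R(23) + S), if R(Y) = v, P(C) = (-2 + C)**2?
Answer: 1200 + 1280*I*sqrt(5) ≈ 1200.0 + 2862.2*I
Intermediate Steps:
R(Y) = -15
S = -16*I*sqrt(5) (S = -sqrt(-32 + 27)*(-2 - 2)**2 = -sqrt(-5)*(-4)**2 = -I*sqrt(5)*16 = -16*I*sqrt(5) ≈ -35.777*I)
(-38 - 1*42)*(R(23) + S) = (-38 - 1*42)*(-15 - 16*I*sqrt(5)) = (-38 - 42)*(-15 - 16*I*sqrt(5)) = -80*(-15 - 16*I*sqrt(5)) = 1200 + 1280*I*sqrt(5)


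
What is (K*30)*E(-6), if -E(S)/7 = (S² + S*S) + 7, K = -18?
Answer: 298620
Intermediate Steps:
E(S) = -49 - 14*S² (E(S) = -7*((S² + S*S) + 7) = -7*((S² + S²) + 7) = -7*(2*S² + 7) = -7*(7 + 2*S²) = -49 - 14*S²)
(K*30)*E(-6) = (-18*30)*(-49 - 14*(-6)²) = -540*(-49 - 14*36) = -540*(-49 - 504) = -540*(-553) = 298620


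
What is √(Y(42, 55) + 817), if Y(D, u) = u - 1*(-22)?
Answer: √894 ≈ 29.900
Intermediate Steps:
Y(D, u) = 22 + u (Y(D, u) = u + 22 = 22 + u)
√(Y(42, 55) + 817) = √((22 + 55) + 817) = √(77 + 817) = √894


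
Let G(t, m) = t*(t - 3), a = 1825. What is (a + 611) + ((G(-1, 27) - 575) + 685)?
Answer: 2550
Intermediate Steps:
G(t, m) = t*(-3 + t)
(a + 611) + ((G(-1, 27) - 575) + 685) = (1825 + 611) + ((-(-3 - 1) - 575) + 685) = 2436 + ((-1*(-4) - 575) + 685) = 2436 + ((4 - 575) + 685) = 2436 + (-571 + 685) = 2436 + 114 = 2550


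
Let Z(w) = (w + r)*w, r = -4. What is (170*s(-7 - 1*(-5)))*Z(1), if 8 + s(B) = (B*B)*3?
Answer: -2040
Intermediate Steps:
Z(w) = w*(-4 + w) (Z(w) = (w - 4)*w = (-4 + w)*w = w*(-4 + w))
s(B) = -8 + 3*B² (s(B) = -8 + (B*B)*3 = -8 + B²*3 = -8 + 3*B²)
(170*s(-7 - 1*(-5)))*Z(1) = (170*(-8 + 3*(-7 - 1*(-5))²))*(1*(-4 + 1)) = (170*(-8 + 3*(-7 + 5)²))*(1*(-3)) = (170*(-8 + 3*(-2)²))*(-3) = (170*(-8 + 3*4))*(-3) = (170*(-8 + 12))*(-3) = (170*4)*(-3) = 680*(-3) = -2040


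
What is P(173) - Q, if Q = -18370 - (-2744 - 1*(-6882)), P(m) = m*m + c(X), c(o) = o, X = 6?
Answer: 52443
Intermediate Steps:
P(m) = 6 + m**2 (P(m) = m*m + 6 = m**2 + 6 = 6 + m**2)
Q = -22508 (Q = -18370 - (-2744 + 6882) = -18370 - 1*4138 = -18370 - 4138 = -22508)
P(173) - Q = (6 + 173**2) - 1*(-22508) = (6 + 29929) + 22508 = 29935 + 22508 = 52443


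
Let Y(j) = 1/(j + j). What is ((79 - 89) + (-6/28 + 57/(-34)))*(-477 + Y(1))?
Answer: 1348495/238 ≈ 5665.9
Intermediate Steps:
Y(j) = 1/(2*j)
((79 - 89) + (-6/28 + 57/(-34)))*(-477 + Y(1)) = ((79 - 89) + (-6/28 + 57/(-34)))*(-477 + (½)/1) = (-10 + (-6*1/28 + 57*(-1/34)))*(-477 + (½)*1) = (-10 + (-3/14 - 57/34))*(-477 + ½) = (-10 - 225/119)*(-953/2) = -1415/119*(-953/2) = 1348495/238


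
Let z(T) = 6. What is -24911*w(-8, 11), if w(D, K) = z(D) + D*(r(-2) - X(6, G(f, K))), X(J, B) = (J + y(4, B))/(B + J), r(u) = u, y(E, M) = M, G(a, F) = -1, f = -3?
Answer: -747330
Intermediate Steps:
X(J, B) = 1 (X(J, B) = (J + B)/(B + J) = (B + J)/(B + J) = 1)
w(D, K) = 6 - 3*D (w(D, K) = 6 + D*(-2 - 1*1) = 6 + D*(-2 - 1) = 6 + D*(-3) = 6 - 3*D)
-24911*w(-8, 11) = -24911*(6 - 3*(-8)) = -24911*(6 + 24) = -24911*30 = -747330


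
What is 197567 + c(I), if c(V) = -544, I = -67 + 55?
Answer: 197023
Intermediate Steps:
I = -12
197567 + c(I) = 197567 - 544 = 197023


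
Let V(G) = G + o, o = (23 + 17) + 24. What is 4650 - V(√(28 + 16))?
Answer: 4586 - 2*√11 ≈ 4579.4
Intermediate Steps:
o = 64 (o = 40 + 24 = 64)
V(G) = 64 + G (V(G) = G + 64 = 64 + G)
4650 - V(√(28 + 16)) = 4650 - (64 + √(28 + 16)) = 4650 - (64 + √44) = 4650 - (64 + 2*√11) = 4650 + (-64 - 2*√11) = 4586 - 2*√11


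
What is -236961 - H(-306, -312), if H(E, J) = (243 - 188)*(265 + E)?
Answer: -234706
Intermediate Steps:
H(E, J) = 14575 + 55*E (H(E, J) = 55*(265 + E) = 14575 + 55*E)
-236961 - H(-306, -312) = -236961 - (14575 + 55*(-306)) = -236961 - (14575 - 16830) = -236961 - 1*(-2255) = -236961 + 2255 = -234706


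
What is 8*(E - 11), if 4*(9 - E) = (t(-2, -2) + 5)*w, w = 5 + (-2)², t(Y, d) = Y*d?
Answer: -178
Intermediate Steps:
w = 9 (w = 5 + 4 = 9)
E = -45/4 (E = 9 - (-2*(-2) + 5)*9/4 = 9 - (4 + 5)*9/4 = 9 - 9*9/4 = 9 - ¼*81 = 9 - 81/4 = -45/4 ≈ -11.250)
8*(E - 11) = 8*(-45/4 - 11) = 8*(-89/4) = -178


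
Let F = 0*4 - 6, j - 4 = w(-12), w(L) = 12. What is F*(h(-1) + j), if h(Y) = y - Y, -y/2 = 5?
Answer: -42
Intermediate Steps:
y = -10 (y = -2*5 = -10)
h(Y) = -10 - Y
j = 16 (j = 4 + 12 = 16)
F = -6 (F = 0 - 6 = -6)
F*(h(-1) + j) = -6*((-10 - 1*(-1)) + 16) = -6*((-10 + 1) + 16) = -6*(-9 + 16) = -6*7 = -42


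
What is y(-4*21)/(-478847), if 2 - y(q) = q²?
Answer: 7054/478847 ≈ 0.014731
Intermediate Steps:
y(q) = 2 - q²
y(-4*21)/(-478847) = (2 - (-4*21)²)/(-478847) = (2 - 1*(-84)²)*(-1/478847) = (2 - 1*7056)*(-1/478847) = (2 - 7056)*(-1/478847) = -7054*(-1/478847) = 7054/478847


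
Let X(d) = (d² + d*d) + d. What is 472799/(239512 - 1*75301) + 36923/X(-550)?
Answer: 291846518303/99257338950 ≈ 2.9403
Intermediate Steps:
X(d) = d + 2*d² (X(d) = (d² + d²) + d = 2*d² + d = d + 2*d²)
472799/(239512 - 1*75301) + 36923/X(-550) = 472799/(239512 - 1*75301) + 36923/((-550*(1 + 2*(-550)))) = 472799/(239512 - 75301) + 36923/((-550*(1 - 1100))) = 472799/164211 + 36923/((-550*(-1099))) = 472799*(1/164211) + 36923/604450 = 472799/164211 + 36923*(1/604450) = 472799/164211 + 36923/604450 = 291846518303/99257338950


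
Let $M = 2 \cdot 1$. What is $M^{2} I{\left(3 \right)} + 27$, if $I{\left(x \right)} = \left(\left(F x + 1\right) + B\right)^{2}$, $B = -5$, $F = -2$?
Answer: $427$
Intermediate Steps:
$M = 2$
$I{\left(x \right)} = \left(-4 - 2 x\right)^{2}$ ($I{\left(x \right)} = \left(\left(- 2 x + 1\right) - 5\right)^{2} = \left(\left(1 - 2 x\right) - 5\right)^{2} = \left(-4 - 2 x\right)^{2}$)
$M^{2} I{\left(3 \right)} + 27 = 2^{2} \cdot 4 \left(2 + 3\right)^{2} + 27 = 4 \cdot 4 \cdot 5^{2} + 27 = 4 \cdot 4 \cdot 25 + 27 = 4 \cdot 100 + 27 = 400 + 27 = 427$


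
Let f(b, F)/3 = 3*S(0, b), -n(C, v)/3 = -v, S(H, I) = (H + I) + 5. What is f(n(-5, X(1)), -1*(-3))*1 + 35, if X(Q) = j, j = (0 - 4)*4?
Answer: -352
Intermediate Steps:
S(H, I) = 5 + H + I
j = -16 (j = -4*4 = -16)
X(Q) = -16
n(C, v) = 3*v (n(C, v) = -(-3)*v = 3*v)
f(b, F) = 45 + 9*b (f(b, F) = 3*(3*(5 + 0 + b)) = 3*(3*(5 + b)) = 3*(15 + 3*b) = 45 + 9*b)
f(n(-5, X(1)), -1*(-3))*1 + 35 = (45 + 9*(3*(-16)))*1 + 35 = (45 + 9*(-48))*1 + 35 = (45 - 432)*1 + 35 = -387*1 + 35 = -387 + 35 = -352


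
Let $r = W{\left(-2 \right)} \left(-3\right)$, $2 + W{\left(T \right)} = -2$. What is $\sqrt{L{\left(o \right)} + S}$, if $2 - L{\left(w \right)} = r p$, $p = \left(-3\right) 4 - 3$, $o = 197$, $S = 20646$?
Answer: $2 \sqrt{5207} \approx 144.32$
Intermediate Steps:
$W{\left(T \right)} = -4$ ($W{\left(T \right)} = -2 - 2 = -4$)
$p = -15$ ($p = -12 - 3 = -15$)
$r = 12$ ($r = \left(-4\right) \left(-3\right) = 12$)
$L{\left(w \right)} = 182$ ($L{\left(w \right)} = 2 - 12 \left(-15\right) = 2 - -180 = 2 + 180 = 182$)
$\sqrt{L{\left(o \right)} + S} = \sqrt{182 + 20646} = \sqrt{20828} = 2 \sqrt{5207}$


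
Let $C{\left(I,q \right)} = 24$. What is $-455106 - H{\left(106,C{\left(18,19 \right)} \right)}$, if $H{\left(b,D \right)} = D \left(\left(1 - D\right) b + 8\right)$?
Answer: $-396786$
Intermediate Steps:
$H{\left(b,D \right)} = D \left(8 + b \left(1 - D\right)\right)$ ($H{\left(b,D \right)} = D \left(b \left(1 - D\right) + 8\right) = D \left(8 + b \left(1 - D\right)\right)$)
$-455106 - H{\left(106,C{\left(18,19 \right)} \right)} = -455106 - 24 \left(8 + 106 - 24 \cdot 106\right) = -455106 - 24 \left(8 + 106 - 2544\right) = -455106 - 24 \left(-2430\right) = -455106 - -58320 = -455106 + 58320 = -396786$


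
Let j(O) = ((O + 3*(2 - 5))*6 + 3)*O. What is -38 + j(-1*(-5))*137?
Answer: -14423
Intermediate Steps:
j(O) = O*(-51 + 6*O) (j(O) = ((O + 3*(-3))*6 + 3)*O = ((O - 9)*6 + 3)*O = ((-9 + O)*6 + 3)*O = ((-54 + 6*O) + 3)*O = (-51 + 6*O)*O = O*(-51 + 6*O))
-38 + j(-1*(-5))*137 = -38 + (3*(-1*(-5))*(-17 + 2*(-1*(-5))))*137 = -38 + (3*5*(-17 + 2*5))*137 = -38 + (3*5*(-17 + 10))*137 = -38 + (3*5*(-7))*137 = -38 - 105*137 = -38 - 14385 = -14423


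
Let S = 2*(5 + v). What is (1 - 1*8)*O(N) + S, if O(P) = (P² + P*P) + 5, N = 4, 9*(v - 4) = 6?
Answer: -719/3 ≈ -239.67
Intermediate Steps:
v = 14/3 (v = 4 + (⅑)*6 = 4 + ⅔ = 14/3 ≈ 4.6667)
O(P) = 5 + 2*P² (O(P) = (P² + P²) + 5 = 2*P² + 5 = 5 + 2*P²)
S = 58/3 (S = 2*(5 + 14/3) = 2*(29/3) = 58/3 ≈ 19.333)
(1 - 1*8)*O(N) + S = (1 - 1*8)*(5 + 2*4²) + 58/3 = (1 - 8)*(5 + 2*16) + 58/3 = -7*(5 + 32) + 58/3 = -7*37 + 58/3 = -259 + 58/3 = -719/3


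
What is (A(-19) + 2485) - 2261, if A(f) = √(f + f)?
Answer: 224 + I*√38 ≈ 224.0 + 6.1644*I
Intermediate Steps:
A(f) = √2*√f (A(f) = √(2*f) = √2*√f)
(A(-19) + 2485) - 2261 = (√2*√(-19) + 2485) - 2261 = (√2*(I*√19) + 2485) - 2261 = (I*√38 + 2485) - 2261 = (2485 + I*√38) - 2261 = 224 + I*√38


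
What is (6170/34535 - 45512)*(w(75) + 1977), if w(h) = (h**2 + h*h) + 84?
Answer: -4184314846650/6907 ≈ -6.0581e+8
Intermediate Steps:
w(h) = 84 + 2*h**2 (w(h) = (h**2 + h**2) + 84 = 2*h**2 + 84 = 84 + 2*h**2)
(6170/34535 - 45512)*(w(75) + 1977) = (6170/34535 - 45512)*((84 + 2*75**2) + 1977) = (6170*(1/34535) - 45512)*((84 + 2*5625) + 1977) = (1234/6907 - 45512)*((84 + 11250) + 1977) = -314350150*(11334 + 1977)/6907 = -314350150/6907*13311 = -4184314846650/6907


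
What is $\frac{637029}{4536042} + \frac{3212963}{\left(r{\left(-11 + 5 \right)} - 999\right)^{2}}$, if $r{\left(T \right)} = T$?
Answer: $\frac{5072516776057}{1527171940350} \approx 3.3215$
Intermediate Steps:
$\frac{637029}{4536042} + \frac{3212963}{\left(r{\left(-11 + 5 \right)} - 999\right)^{2}} = \frac{637029}{4536042} + \frac{3212963}{\left(\left(-11 + 5\right) - 999\right)^{2}} = 637029 \cdot \frac{1}{4536042} + \frac{3212963}{\left(-6 - 999\right)^{2}} = \frac{212343}{1512014} + \frac{3212963}{\left(-1005\right)^{2}} = \frac{212343}{1512014} + \frac{3212963}{1010025} = \frac{5072516776057}{1527171940350}$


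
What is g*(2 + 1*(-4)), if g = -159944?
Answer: 319888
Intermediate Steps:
g*(2 + 1*(-4)) = -159944*(2 + 1*(-4)) = -159944*(2 - 4) = -159944*(-2) = 319888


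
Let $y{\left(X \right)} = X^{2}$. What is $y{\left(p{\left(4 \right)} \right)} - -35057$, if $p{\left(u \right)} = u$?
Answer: $35073$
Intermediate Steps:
$y{\left(p{\left(4 \right)} \right)} - -35057 = 4^{2} - -35057 = 16 + 35057 = 35073$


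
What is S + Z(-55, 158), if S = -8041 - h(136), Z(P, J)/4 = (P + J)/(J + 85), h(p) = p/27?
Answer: -1954775/243 ≈ -8044.3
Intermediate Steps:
h(p) = p/27 (h(p) = p*(1/27) = p/27)
Z(P, J) = 4*(J + P)/(85 + J) (Z(P, J) = 4*((P + J)/(J + 85)) = 4*((J + P)/(85 + J)) = 4*(J + P)/(85 + J))
S = -217243/27 (S = -8041 - 136/27 = -217243/27 ≈ -8046.0)
S + Z(-55, 158) = -217243/27 + 4*(158 - 55)/(85 + 158) = -217243/27 + 4*103/243 = -217243/27 + 4*(1/243)*103 = -217243/27 + 412/243 = -1954775/243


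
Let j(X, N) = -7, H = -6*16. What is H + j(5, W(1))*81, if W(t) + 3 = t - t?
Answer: -663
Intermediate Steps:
H = -96
W(t) = -3 (W(t) = -3 + (t - t) = -3 + 0 = -3)
H + j(5, W(1))*81 = -96 - 7*81 = -96 - 567 = -663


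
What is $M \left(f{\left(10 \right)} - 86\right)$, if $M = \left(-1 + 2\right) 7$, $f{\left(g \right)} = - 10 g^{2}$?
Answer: $-7602$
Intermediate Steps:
$M = 7$ ($M = 1 \cdot 7 = 7$)
$M \left(f{\left(10 \right)} - 86\right) = 7 \left(- 10 \cdot 10^{2} - 86\right) = 7 \left(\left(-10\right) 100 - 86\right) = 7 \left(-1000 - 86\right) = 7 \left(-1086\right) = -7602$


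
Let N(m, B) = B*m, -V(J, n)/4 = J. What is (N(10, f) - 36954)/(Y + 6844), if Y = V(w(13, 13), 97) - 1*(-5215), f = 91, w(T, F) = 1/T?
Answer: -468572/156763 ≈ -2.9890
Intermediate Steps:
V(J, n) = -4*J
Y = 67791/13 (Y = -4/13 - 1*(-5215) = -4*1/13 + 5215 = -4/13 + 5215 = 67791/13 ≈ 5214.7)
(N(10, f) - 36954)/(Y + 6844) = (91*10 - 36954)/(67791/13 + 6844) = (910 - 36954)/(156763/13) = -36044*13/156763 = -468572/156763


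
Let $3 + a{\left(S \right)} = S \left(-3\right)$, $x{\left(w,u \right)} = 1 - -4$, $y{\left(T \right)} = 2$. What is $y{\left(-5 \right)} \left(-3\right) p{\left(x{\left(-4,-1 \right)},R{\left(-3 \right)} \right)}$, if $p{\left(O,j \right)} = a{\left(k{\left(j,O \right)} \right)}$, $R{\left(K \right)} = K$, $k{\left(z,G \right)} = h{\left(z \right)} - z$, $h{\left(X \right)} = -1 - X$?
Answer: $108$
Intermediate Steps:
$x{\left(w,u \right)} = 5$ ($x{\left(w,u \right)} = 1 + 4 = 5$)
$k{\left(z,G \right)} = -1 - 2 z$ ($k{\left(z,G \right)} = \left(-1 - z\right) - z = -1 - 2 z$)
$a{\left(S \right)} = -3 - 3 S$ ($a{\left(S \right)} = -3 + S \left(-3\right) = -3 - 3 S$)
$p{\left(O,j \right)} = 6 j$ ($p{\left(O,j \right)} = -3 - 3 \left(-1 - 2 j\right) = -3 + \left(3 + 6 j\right) = 6 j$)
$y{\left(-5 \right)} \left(-3\right) p{\left(x{\left(-4,-1 \right)},R{\left(-3 \right)} \right)} = 2 \left(-3\right) 6 \left(-3\right) = \left(-6\right) \left(-18\right) = 108$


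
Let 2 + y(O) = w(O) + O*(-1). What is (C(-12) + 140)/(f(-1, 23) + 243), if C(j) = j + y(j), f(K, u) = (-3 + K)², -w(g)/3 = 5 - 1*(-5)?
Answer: 108/259 ≈ 0.41699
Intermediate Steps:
w(g) = -30 (w(g) = -3*(5 - 1*(-5)) = -3*(5 + 5) = -3*10 = -30)
y(O) = -32 - O (y(O) = -2 + (-30 + O*(-1)) = -2 + (-30 - O) = -32 - O)
C(j) = -32 (C(j) = j + (-32 - j) = -32)
(C(-12) + 140)/(f(-1, 23) + 243) = (-32 + 140)/((-3 - 1)² + 243) = 108/((-4)² + 243) = 108/(16 + 243) = 108/259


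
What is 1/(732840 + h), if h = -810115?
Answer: -1/77275 ≈ -1.2941e-5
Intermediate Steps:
1/(732840 + h) = 1/(732840 - 810115) = 1/(-77275) = -1/77275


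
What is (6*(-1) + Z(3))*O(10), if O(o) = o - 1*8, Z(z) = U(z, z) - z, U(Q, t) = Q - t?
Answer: -18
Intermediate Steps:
Z(z) = -z (Z(z) = (z - z) - z = 0 - z = -z)
O(o) = -8 + o (O(o) = o - 8 = -8 + o)
(6*(-1) + Z(3))*O(10) = (6*(-1) - 1*3)*(-8 + 10) = (-6 - 3)*2 = -9*2 = -18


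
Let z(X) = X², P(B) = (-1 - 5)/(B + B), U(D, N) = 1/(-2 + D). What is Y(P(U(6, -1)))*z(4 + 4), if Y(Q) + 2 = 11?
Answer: 576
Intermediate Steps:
P(B) = -3/B (P(B) = -6*1/(2*B) = -3/B)
Y(Q) = 9 (Y(Q) = -2 + 11 = 9)
Y(P(U(6, -1)))*z(4 + 4) = 9*(4 + 4)² = 9*8² = 9*64 = 576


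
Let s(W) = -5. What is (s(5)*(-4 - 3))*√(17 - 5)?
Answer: 70*√3 ≈ 121.24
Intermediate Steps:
(s(5)*(-4 - 3))*√(17 - 5) = (-5*(-4 - 3))*√(17 - 5) = (-5*(-7))*√12 = 35*(2*√3) = 70*√3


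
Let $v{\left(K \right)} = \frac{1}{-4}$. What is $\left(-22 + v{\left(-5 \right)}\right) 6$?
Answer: $- \frac{267}{2} \approx -133.5$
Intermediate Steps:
$v{\left(K \right)} = - \frac{1}{4}$
$\left(-22 + v{\left(-5 \right)}\right) 6 = \left(-22 - \frac{1}{4}\right) 6 = \left(- \frac{89}{4}\right) 6 = - \frac{267}{2}$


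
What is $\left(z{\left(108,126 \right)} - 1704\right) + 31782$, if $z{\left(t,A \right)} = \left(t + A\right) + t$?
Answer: $30420$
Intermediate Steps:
$z{\left(t,A \right)} = A + 2 t$ ($z{\left(t,A \right)} = \left(A + t\right) + t = A + 2 t$)
$\left(z{\left(108,126 \right)} - 1704\right) + 31782 = \left(\left(126 + 2 \cdot 108\right) - 1704\right) + 31782 = \left(\left(126 + 216\right) - 1704\right) + 31782 = \left(342 - 1704\right) + 31782 = -1362 + 31782 = 30420$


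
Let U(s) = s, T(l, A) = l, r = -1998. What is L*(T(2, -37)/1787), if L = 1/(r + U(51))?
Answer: -2/3479289 ≈ -5.7483e-7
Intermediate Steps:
L = -1/1947 (L = 1/(-1998 + 51) = 1/(-1947) = -1/1947 ≈ -0.00051361)
L*(T(2, -37)/1787) = -2/(1947*1787) = -1/1947*2/1787 = -2/3479289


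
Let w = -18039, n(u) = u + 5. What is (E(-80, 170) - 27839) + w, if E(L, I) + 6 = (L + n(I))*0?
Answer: -45884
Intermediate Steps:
n(u) = 5 + u
E(L, I) = -6 (E(L, I) = -6 + (L + (5 + I))*0 = -6 + (5 + I + L)*0 = -6 + 0 = -6)
(E(-80, 170) - 27839) + w = (-6 - 27839) - 18039 = -27845 - 18039 = -45884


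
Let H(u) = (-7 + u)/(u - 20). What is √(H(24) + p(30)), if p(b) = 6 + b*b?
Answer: √3641/2 ≈ 30.170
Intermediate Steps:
H(u) = (-7 + u)/(-20 + u)
p(b) = 6 + b²
√(H(24) + p(30)) = √((-7 + 24)/(-20 + 24) + (6 + 30²)) = √(17/4 + (6 + 900)) = √((¼)*17 + 906) = √(17/4 + 906) = √(3641/4) = √3641/2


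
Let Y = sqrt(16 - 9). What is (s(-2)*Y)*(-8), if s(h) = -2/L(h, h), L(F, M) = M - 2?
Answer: -4*sqrt(7) ≈ -10.583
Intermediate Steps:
L(F, M) = -2 + M
Y = sqrt(7) ≈ 2.6458
s(h) = -2/(-2 + h)
(s(-2)*Y)*(-8) = ((-2/(-2 - 2))*sqrt(7))*(-8) = ((-2/(-4))*sqrt(7))*(-8) = ((-2*(-1/4))*sqrt(7))*(-8) = (sqrt(7)/2)*(-8) = -4*sqrt(7)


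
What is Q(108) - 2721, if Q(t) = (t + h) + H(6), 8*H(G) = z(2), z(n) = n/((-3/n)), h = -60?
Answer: -16039/6 ≈ -2673.2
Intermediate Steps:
z(n) = -n²/3 (z(n) = n*(-n/3) = -n²/3)
H(G) = -⅙ (H(G) = (-⅓*2²)/8 = (-⅓*4)/8 = (⅛)*(-4/3) = -⅙)
Q(t) = -361/6 + t (Q(t) = (t - 60) - ⅙ = (-60 + t) - ⅙ = -361/6 + t)
Q(108) - 2721 = (-361/6 + 108) - 2721 = 287/6 - 2721 = -16039/6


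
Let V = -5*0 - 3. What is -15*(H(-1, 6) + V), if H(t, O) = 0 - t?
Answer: 30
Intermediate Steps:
H(t, O) = -t
V = -3 (V = 0 - 3 = -3)
-15*(H(-1, 6) + V) = -15*(-1*(-1) - 3) = -15*(1 - 3) = -15*(-2) = 30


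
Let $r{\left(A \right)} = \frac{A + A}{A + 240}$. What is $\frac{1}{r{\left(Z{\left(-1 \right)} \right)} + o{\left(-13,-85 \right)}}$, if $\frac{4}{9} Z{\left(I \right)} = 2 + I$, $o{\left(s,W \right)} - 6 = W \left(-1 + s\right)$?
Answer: $\frac{323}{386314} \approx 0.00083611$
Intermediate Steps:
$o{\left(s,W \right)} = 6 + W \left(-1 + s\right)$
$Z{\left(I \right)} = \frac{9}{2} + \frac{9 I}{4}$ ($Z{\left(I \right)} = \frac{9 \left(2 + I\right)}{4} = \frac{9}{2} + \frac{9 I}{4}$)
$r{\left(A \right)} = \frac{2 A}{240 + A}$
$\frac{1}{r{\left(Z{\left(-1 \right)} \right)} + o{\left(-13,-85 \right)}} = \frac{1}{\frac{2 \left(\frac{9}{2} + \frac{9}{4} \left(-1\right)\right)}{240 + \left(\frac{9}{2} + \frac{9}{4} \left(-1\right)\right)} - -1196} = \frac{1}{\frac{2 \left(\frac{9}{2} - \frac{9}{4}\right)}{240 + \left(\frac{9}{2} - \frac{9}{4}\right)} + \left(6 + 85 + 1105\right)} = \frac{1}{2 \cdot \frac{9}{4} \frac{1}{240 + \frac{9}{4}} + 1196} = \frac{1}{2 \cdot \frac{9}{4} \frac{1}{\frac{969}{4}} + 1196} = \frac{1}{2 \cdot \frac{9}{4} \cdot \frac{4}{969} + 1196} = \frac{1}{\frac{6}{323} + 1196} = \frac{1}{\frac{386314}{323}} = \frac{323}{386314}$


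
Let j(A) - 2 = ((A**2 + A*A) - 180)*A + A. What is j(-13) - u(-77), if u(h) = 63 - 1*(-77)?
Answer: -2205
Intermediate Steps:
u(h) = 140 (u(h) = 63 + 77 = 140)
j(A) = 2 + A + A*(-180 + 2*A**2) (j(A) = 2 + (((A**2 + A*A) - 180)*A + A) = 2 + (((A**2 + A**2) - 180)*A + A) = 2 + ((2*A**2 - 180)*A + A) = 2 + ((-180 + 2*A**2)*A + A) = 2 + (A*(-180 + 2*A**2) + A) = 2 + (A + A*(-180 + 2*A**2)) = 2 + A + A*(-180 + 2*A**2))
j(-13) - u(-77) = (2 - 179*(-13) + 2*(-13)**3) - 1*140 = (2 + 2327 + 2*(-2197)) - 140 = (2 + 2327 - 4394) - 140 = -2065 - 140 = -2205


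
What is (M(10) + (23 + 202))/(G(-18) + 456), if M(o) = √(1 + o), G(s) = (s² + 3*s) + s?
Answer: 75/236 + √11/708 ≈ 0.32248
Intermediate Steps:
G(s) = s² + 4*s
(M(10) + (23 + 202))/(G(-18) + 456) = (√(1 + 10) + (23 + 202))/(-18*(4 - 18) + 456) = (√11 + 225)/(-18*(-14) + 456) = (225 + √11)/(252 + 456) = (225 + √11)/708 = (225 + √11)*(1/708) = 75/236 + √11/708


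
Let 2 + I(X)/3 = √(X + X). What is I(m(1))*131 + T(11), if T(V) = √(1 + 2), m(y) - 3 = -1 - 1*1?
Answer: -786 + √3 + 393*√2 ≈ -228.48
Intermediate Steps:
m(y) = 1 (m(y) = 3 + (-1 - 1*1) = 3 + (-1 - 1) = 3 - 2 = 1)
I(X) = -6 + 3*√2*√X (I(X) = -6 + 3*√(X + X) = -6 + 3*√(2*X) = -6 + 3*(√2*√X) = -6 + 3*√2*√X)
T(V) = √3
I(m(1))*131 + T(11) = (-6 + 3*√2*√1)*131 + √3 = (-6 + 3*√2*1)*131 + √3 = (-6 + 3*√2)*131 + √3 = (-786 + 393*√2) + √3 = -786 + √3 + 393*√2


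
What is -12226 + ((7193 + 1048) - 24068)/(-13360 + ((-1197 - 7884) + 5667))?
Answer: -205063097/16774 ≈ -12225.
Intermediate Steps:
-12226 + ((7193 + 1048) - 24068)/(-13360 + ((-1197 - 7884) + 5667)) = -12226 + (8241 - 24068)/(-13360 + (-9081 + 5667)) = -12226 - 15827/(-13360 - 3414) = -12226 - 15827/(-16774) = -12226 - 15827*(-1/16774) = -12226 + 15827/16774 = -205063097/16774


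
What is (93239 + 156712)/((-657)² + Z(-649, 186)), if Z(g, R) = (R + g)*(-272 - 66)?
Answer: 249951/588143 ≈ 0.42498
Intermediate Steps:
Z(g, R) = -338*R - 338*g (Z(g, R) = (R + g)*(-338) = -338*R - 338*g)
(93239 + 156712)/((-657)² + Z(-649, 186)) = (93239 + 156712)/((-657)² + (-338*186 - 338*(-649))) = 249951/(431649 + (-62868 + 219362)) = 249951/(431649 + 156494) = 249951/588143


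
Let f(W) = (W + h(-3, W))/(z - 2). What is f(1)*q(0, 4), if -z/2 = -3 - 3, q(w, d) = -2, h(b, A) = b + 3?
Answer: -⅕ ≈ -0.20000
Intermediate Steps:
h(b, A) = 3 + b
z = 12 (z = -2*(-3 - 3) = -2*(-6) = 12)
f(W) = W/10 (f(W) = (W + (3 - 3))/(12 - 2) = (W + 0)/10 = W*(⅒) = W/10)
f(1)*q(0, 4) = ((⅒)*1)*(-2) = (⅒)*(-2) = -⅕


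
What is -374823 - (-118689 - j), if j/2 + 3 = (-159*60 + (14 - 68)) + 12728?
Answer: -249872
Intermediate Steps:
j = 6262 (j = -6 + 2*((-159*60 + (14 - 68)) + 12728) = -6 + 2*((-9540 - 54) + 12728) = -6 + 2*(-9594 + 12728) = -6 + 2*3134 = -6 + 6268 = 6262)
-374823 - (-118689 - j) = -374823 - (-118689 - 1*6262) = -374823 - (-118689 - 6262) = -374823 - 1*(-124951) = -374823 + 124951 = -249872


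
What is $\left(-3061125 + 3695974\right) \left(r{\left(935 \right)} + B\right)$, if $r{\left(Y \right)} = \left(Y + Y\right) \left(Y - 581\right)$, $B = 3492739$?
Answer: $2637619202431$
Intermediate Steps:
$r{\left(Y \right)} = 2 Y \left(-581 + Y\right)$
$\left(-3061125 + 3695974\right) \left(r{\left(935 \right)} + B\right) = \left(-3061125 + 3695974\right) \left(2 \cdot 935 \left(-581 + 935\right) + 3492739\right) = 634849 \left(2 \cdot 935 \cdot 354 + 3492739\right) = 634849 \left(661980 + 3492739\right) = 634849 \cdot 4154719 = 2637619202431$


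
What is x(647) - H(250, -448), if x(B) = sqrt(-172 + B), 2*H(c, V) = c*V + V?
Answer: 56224 + 5*sqrt(19) ≈ 56246.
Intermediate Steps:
H(c, V) = V/2 + V*c/2 (H(c, V) = (c*V + V)/2 = (V*c + V)/2 = (V + V*c)/2 = V/2 + V*c/2)
x(647) - H(250, -448) = sqrt(-172 + 647) - (-448)*(1 + 250)/2 = sqrt(475) - (-448)*251/2 = 5*sqrt(19) - 1*(-56224) = 5*sqrt(19) + 56224 = 56224 + 5*sqrt(19)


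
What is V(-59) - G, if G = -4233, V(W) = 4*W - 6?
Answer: 3991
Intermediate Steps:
V(W) = -6 + 4*W
V(-59) - G = (-6 + 4*(-59)) - 1*(-4233) = (-6 - 236) + 4233 = -242 + 4233 = 3991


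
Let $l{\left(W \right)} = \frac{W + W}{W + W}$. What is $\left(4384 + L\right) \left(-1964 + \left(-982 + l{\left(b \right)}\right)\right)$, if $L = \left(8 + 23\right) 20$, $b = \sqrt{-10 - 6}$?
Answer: $-14736780$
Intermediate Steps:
$b = 4 i$ ($b = \sqrt{-16} = 4 i \approx 4.0 i$)
$l{\left(W \right)} = 1$ ($l{\left(W \right)} = \frac{2 W}{2 W} = 2 W \frac{1}{2 W} = 1$)
$L = 620$ ($L = 31 \cdot 20 = 620$)
$\left(4384 + L\right) \left(-1964 + \left(-982 + l{\left(b \right)}\right)\right) = \left(4384 + 620\right) \left(-1964 + \left(-982 + 1\right)\right) = 5004 \left(-1964 - 981\right) = 5004 \left(-2945\right) = -14736780$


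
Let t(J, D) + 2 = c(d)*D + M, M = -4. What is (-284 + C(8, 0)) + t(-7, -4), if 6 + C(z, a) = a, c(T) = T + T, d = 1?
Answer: -304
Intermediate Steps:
c(T) = 2*T
C(z, a) = -6 + a
t(J, D) = -6 + 2*D (t(J, D) = -2 + ((2*1)*D - 4) = -2 + (2*D - 4) = -2 + (-4 + 2*D) = -6 + 2*D)
(-284 + C(8, 0)) + t(-7, -4) = (-284 + (-6 + 0)) + (-6 + 2*(-4)) = (-284 - 6) + (-6 - 8) = -290 - 14 = -304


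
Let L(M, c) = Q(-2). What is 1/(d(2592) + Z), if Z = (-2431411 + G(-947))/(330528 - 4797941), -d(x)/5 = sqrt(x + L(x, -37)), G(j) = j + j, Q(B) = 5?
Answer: -310587953999/37021510712151980 - 19957778912569*sqrt(53)/37021510712151980 ≈ -0.0039330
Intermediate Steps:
G(j) = 2*j
L(M, c) = 5
d(x) = -5*sqrt(5 + x) (d(x) = -5*sqrt(x + 5) = -5*sqrt(5 + x))
Z = 2433305/4467413 (Z = (-2431411 + 2*(-947))/(330528 - 4797941) = (-2431411 - 1894)/(-4467413) = -2433305*(-1/4467413) = 2433305/4467413 ≈ 0.54468)
1/(d(2592) + Z) = 1/(-5*sqrt(5 + 2592) + 2433305/4467413) = 1/(-35*sqrt(53) + 2433305/4467413) = 1/(2433305/4467413 - 35*sqrt(53))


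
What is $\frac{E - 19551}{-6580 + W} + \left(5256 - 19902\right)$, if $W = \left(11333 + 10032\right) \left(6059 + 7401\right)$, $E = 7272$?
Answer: $- \frac{1403898778333}{95855440} \approx -14646.0$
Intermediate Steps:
$W = 287572900$ ($W = 21365 \cdot 13460 = 287572900$)
$\frac{E - 19551}{-6580 + W} + \left(5256 - 19902\right) = \frac{7272 - 19551}{-6580 + 287572900} + \left(5256 - 19902\right) = - \frac{12279}{287566320} - 14646 = \left(-12279\right) \frac{1}{287566320} - 14646 = - \frac{4093}{95855440} - 14646 = - \frac{1403898778333}{95855440}$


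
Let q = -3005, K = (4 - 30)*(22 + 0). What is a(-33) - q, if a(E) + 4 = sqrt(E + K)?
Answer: 3001 + 11*I*sqrt(5) ≈ 3001.0 + 24.597*I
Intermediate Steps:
K = -572 (K = -26*22 = -572)
a(E) = -4 + sqrt(-572 + E) (a(E) = -4 + sqrt(E - 572) = -4 + sqrt(-572 + E))
a(-33) - q = (-4 + sqrt(-572 - 33)) - 1*(-3005) = (-4 + sqrt(-605)) + 3005 = (-4 + 11*I*sqrt(5)) + 3005 = 3001 + 11*I*sqrt(5)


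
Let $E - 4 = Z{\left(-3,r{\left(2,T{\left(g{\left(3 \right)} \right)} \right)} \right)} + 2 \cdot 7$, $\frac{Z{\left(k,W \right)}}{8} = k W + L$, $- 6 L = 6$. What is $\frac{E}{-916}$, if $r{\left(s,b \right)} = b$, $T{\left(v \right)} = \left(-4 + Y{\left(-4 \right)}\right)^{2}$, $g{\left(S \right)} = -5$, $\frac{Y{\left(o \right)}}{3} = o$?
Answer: $\frac{3067}{458} \approx 6.6965$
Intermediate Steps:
$L = -1$ ($L = \left(- \frac{1}{6}\right) 6 = -1$)
$Y{\left(o \right)} = 3 o$
$T{\left(v \right)} = 256$ ($T{\left(v \right)} = \left(-4 + 3 \left(-4\right)\right)^{2} = \left(-4 - 12\right)^{2} = \left(-16\right)^{2} = 256$)
$Z{\left(k,W \right)} = -8 + 8 W k$ ($Z{\left(k,W \right)} = 8 \left(k W - 1\right) = 8 \left(W k - 1\right) = 8 \left(-1 + W k\right) = -8 + 8 W k$)
$E = -6134$ ($E = 4 + \left(\left(-8 + 8 \cdot 256 \left(-3\right)\right) + 2 \cdot 7\right) = 4 + \left(\left(-8 - 6144\right) + 14\right) = 4 + \left(-6152 + 14\right) = 4 - 6138 = -6134$)
$\frac{E}{-916} = - \frac{6134}{-916} = \left(-6134\right) \left(- \frac{1}{916}\right) = \frac{3067}{458}$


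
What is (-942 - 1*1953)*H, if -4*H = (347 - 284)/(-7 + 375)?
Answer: 182385/1472 ≈ 123.90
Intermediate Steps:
H = -63/1472 (H = -(347 - 284)/(4*(-7 + 375)) = -63/(4*368) = -¼*63/368 = -63/1472 ≈ -0.042799)
(-942 - 1*1953)*H = (-942 - 1*1953)*(-63/1472) = (-942 - 1953)*(-63/1472) = -2895*(-63/1472) = 182385/1472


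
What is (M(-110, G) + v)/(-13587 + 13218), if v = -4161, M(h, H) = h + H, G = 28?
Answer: 4243/369 ≈ 11.499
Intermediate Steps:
M(h, H) = H + h
(M(-110, G) + v)/(-13587 + 13218) = ((28 - 110) - 4161)/(-13587 + 13218) = (-82 - 4161)/(-369) = -4243*(-1/369) = 4243/369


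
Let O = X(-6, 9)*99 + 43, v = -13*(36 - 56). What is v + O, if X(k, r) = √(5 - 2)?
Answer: 303 + 99*√3 ≈ 474.47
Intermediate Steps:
v = 260 (v = -13*(-20) = 260)
X(k, r) = √3
O = 43 + 99*√3 (O = √3*99 + 43 = 99*√3 + 43 = 43 + 99*√3 ≈ 214.47)
v + O = 260 + (43 + 99*√3) = 303 + 99*√3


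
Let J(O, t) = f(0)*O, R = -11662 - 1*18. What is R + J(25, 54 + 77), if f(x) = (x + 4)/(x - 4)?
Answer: -11705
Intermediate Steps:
R = -11680 (R = -11662 - 18 = -11680)
f(x) = (4 + x)/(-4 + x)
J(O, t) = -O (J(O, t) = ((4 + 0)/(-4 + 0))*O = (4/(-4))*O = (-¼*4)*O = -O)
R + J(25, 54 + 77) = -11680 - 1*25 = -11680 - 25 = -11705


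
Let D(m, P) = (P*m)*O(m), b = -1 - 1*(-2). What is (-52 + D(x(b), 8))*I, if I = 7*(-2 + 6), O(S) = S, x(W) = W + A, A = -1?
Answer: -1456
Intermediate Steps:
b = 1 (b = -1 + 2 = 1)
x(W) = -1 + W (x(W) = W - 1 = -1 + W)
D(m, P) = P*m² (D(m, P) = (P*m)*m = P*m²)
I = 28 (I = 7*4 = 28)
(-52 + D(x(b), 8))*I = (-52 + 8*(-1 + 1)²)*28 = (-52 + 8*0²)*28 = (-52 + 8*0)*28 = (-52 + 0)*28 = -52*28 = -1456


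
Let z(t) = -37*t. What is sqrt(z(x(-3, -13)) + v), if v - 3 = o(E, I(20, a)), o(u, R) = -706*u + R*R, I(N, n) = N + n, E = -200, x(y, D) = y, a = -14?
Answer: 5*sqrt(5654) ≈ 375.97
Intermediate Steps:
o(u, R) = R**2 - 706*u (o(u, R) = -706*u + R**2 = R**2 - 706*u)
v = 141239 (v = 3 + ((20 - 14)**2 - 706*(-200)) = 3 + (6**2 + 141200) = 3 + (36 + 141200) = 3 + 141236 = 141239)
sqrt(z(x(-3, -13)) + v) = sqrt(-37*(-3) + 141239) = sqrt(111 + 141239) = sqrt(141350) = 5*sqrt(5654)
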